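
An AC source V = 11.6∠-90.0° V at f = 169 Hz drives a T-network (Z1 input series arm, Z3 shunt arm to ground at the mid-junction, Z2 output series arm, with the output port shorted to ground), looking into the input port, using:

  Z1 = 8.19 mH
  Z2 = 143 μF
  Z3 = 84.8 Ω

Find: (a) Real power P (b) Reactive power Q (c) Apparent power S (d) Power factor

Step 1 — Angular frequency: ω = 2π·f = 2π·169 = 1062 rad/s.
Step 2 — Component impedances:
  Z1: Z = jωL = j·1062·0.00819 = 0 + j8.697 Ω
  Z2: Z = 1/(jωC) = -j/(ω·C) = 0 - j6.586 Ω
  Z3: Z = R = 84.8 Ω
Step 3 — With the output port shorted to ground, the output series arm Z2 runs from the junction to ground; the shunt arm Z3 also runs from the junction to ground. They appear in parallel: Z3 || Z2 = 0.5084 - j6.546 Ω.
Step 4 — Series with input arm Z1: Z_in = Z1 + (Z3 || Z2) = 0.5084 + j2.15 Ω = 2.21∠76.7° Ω.
Step 5 — Source phasor: V = 11.6∠-90.0° V = 0 - j11.6 V.
Step 6 — Current: I = V / Z = -5.109 - j1.208 A = 5.249∠-166.7° A.
Step 7 — Complex power: S = V·I* = 14.01 + j59.26 VA.
Step 8 — Real power: P = Re(S) = 14.01 W.
Step 9 — Reactive power: Q = Im(S) = 59.26 VAR.
Step 10 — Apparent power: |S| = 60.89 VA.
Step 11 — Power factor: PF = P/|S| = 0.2301 (lagging).

(a) P = 14.01 W  (b) Q = 59.26 VAR  (c) S = 60.89 VA  (d) PF = 0.2301 (lagging)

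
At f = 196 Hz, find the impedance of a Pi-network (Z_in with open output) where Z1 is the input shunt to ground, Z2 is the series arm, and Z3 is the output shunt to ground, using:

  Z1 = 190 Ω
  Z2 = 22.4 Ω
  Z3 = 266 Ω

Step 1 — Angular frequency: ω = 2π·f = 2π·196 = 1232 rad/s.
Step 2 — Component impedances:
  Z1: Z = R = 190 Ω
  Z2: Z = R = 22.4 Ω
  Z3: Z = R = 266 Ω
Step 3 — With open output, the series arm Z2 and the output shunt Z3 appear in series to ground: Z2 + Z3 = 288.4 Ω.
Step 4 — Parallel with input shunt Z1: Z_in = Z1 || (Z2 + Z3) = 114.5 Ω = 114.5∠0.0° Ω.

Z = 114.5 Ω = 114.5∠0.0° Ω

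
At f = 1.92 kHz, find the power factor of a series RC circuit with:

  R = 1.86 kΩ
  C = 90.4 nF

Step 1 — Angular frequency: ω = 2π·f = 2π·1920 = 1.206e+04 rad/s.
Step 2 — Component impedances:
  R: Z = R = 1860 Ω
  C: Z = 1/(jωC) = -j/(ω·C) = 0 - j917 Ω
Step 3 — Series combination: Z_total = R + C = 1860 - j917 Ω = 2074∠-26.2° Ω.
Step 4 — Power factor: PF = cos(φ) = Re(Z)/|Z| = 1860/2073.7 = 0.8969.
Step 5 — Type: Im(Z) = -917 ⇒ leading (phase φ = -26.2°).

PF = 0.8969 (leading, φ = -26.2°)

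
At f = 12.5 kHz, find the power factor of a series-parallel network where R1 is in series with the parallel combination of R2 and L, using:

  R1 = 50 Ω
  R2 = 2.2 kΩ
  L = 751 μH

Step 1 — Angular frequency: ω = 2π·f = 2π·1.25e+04 = 7.854e+04 rad/s.
Step 2 — Component impedances:
  R1: Z = R = 50 Ω
  R2: Z = R = 2200 Ω
  L: Z = jωL = j·7.854e+04·0.000751 = 0 + j58.98 Ω
Step 3 — Parallel branch: R2 || L = 1/(1/R2 + 1/L) = 1.58 + j58.94 Ω.
Step 4 — Series with R1: Z_total = R1 + (R2 || L) = 51.58 + j58.94 Ω = 78.32∠48.8° Ω.
Step 5 — Power factor: PF = cos(φ) = Re(Z)/|Z| = 51.58/78.32 = 0.6586.
Step 6 — Type: Im(Z) = 58.94 ⇒ lagging (phase φ = 48.8°).

PF = 0.6586 (lagging, φ = 48.8°)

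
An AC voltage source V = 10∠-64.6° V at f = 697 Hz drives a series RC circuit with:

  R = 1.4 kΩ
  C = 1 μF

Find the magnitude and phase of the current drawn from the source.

Step 1 — Angular frequency: ω = 2π·f = 2π·697 = 4379 rad/s.
Step 2 — Component impedances:
  R: Z = R = 1400 Ω
  C: Z = 1/(jωC) = -j/(ω·C) = 0 - j228.3 Ω
Step 3 — Series combination: Z_total = R + C = 1400 - j228.3 Ω = 1418∠-9.3° Ω.
Step 4 — Source phasor: V = 10∠-64.6° V = 4.289 - j9.033 V.
Step 5 — Ohm's law: I = V / Z_total = (4.289 - j9.033) / (1400 - j228.3) = 0.00401 - j0.005798 A.
Step 6 — Convert to polar: |I| = 0.00705 A, ∠I = -55.3°.

I = 0.00705∠-55.3° A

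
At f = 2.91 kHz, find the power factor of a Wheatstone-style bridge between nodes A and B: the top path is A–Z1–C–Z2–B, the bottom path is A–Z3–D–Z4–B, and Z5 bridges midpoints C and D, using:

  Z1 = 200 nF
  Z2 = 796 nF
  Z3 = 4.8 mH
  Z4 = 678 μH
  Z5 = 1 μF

Step 1 — Angular frequency: ω = 2π·f = 2π·2910 = 1.828e+04 rad/s.
Step 2 — Component impedances:
  Z1: Z = 1/(jωC) = -j/(ω·C) = 0 - j273.5 Ω
  Z2: Z = 1/(jωC) = -j/(ω·C) = 0 - j68.71 Ω
  Z3: Z = jωL = j·1.828e+04·0.0048 = 0 + j87.76 Ω
  Z4: Z = jωL = j·1.828e+04·0.000678 = 0 + j12.4 Ω
  Z5: Z = 1/(jωC) = -j/(ω·C) = 0 - j54.69 Ω
Step 3 — Bridge requires nodal analysis (the Z5 bridge couples midpoints C and D, so the two paths cannot be reduced to a simple series/parallel combination). Setting node B to ground and injecting 1 A at node A, the 3-node admittance system at A, C, D solves to V_A = Z_AB = 0 + j142.8 Ω = 142.8∠90.0° Ω.
Step 4 — Power factor: PF = cos(φ) = Re(Z)/|Z| = 0/142.8 = 0.
Step 5 — Type: Im(Z) = 142.8 ⇒ lagging (phase φ = 90.0°).

PF = 0 (lagging, φ = 90.0°)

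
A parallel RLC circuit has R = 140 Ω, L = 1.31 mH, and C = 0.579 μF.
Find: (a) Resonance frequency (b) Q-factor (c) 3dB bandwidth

Step 1 — Resonance: ω₀ = 1/√(LC) = 1/√(0.00131·5.79e-07) = 3.631e+04 rad/s.
Step 2 — f₀ = ω₀/(2π) = 5779 Hz.
Step 3 — Parallel Q: Q = R/(ω₀L) = 140/(3.631e+04·0.00131) = 2.943.
Step 4 — Bandwidth: Δω = ω₀/Q = 1.234e+04 rad/s; BW = Δω/(2π) = 1963 Hz.

(a) f₀ = 5779 Hz  (b) Q = 2.943  (c) BW = 1963 Hz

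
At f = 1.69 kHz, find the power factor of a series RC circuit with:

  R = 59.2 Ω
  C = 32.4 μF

Step 1 — Angular frequency: ω = 2π·f = 2π·1690 = 1.062e+04 rad/s.
Step 2 — Component impedances:
  R: Z = R = 59.2 Ω
  C: Z = 1/(jωC) = -j/(ω·C) = 0 - j2.907 Ω
Step 3 — Series combination: Z_total = R + C = 59.2 - j2.907 Ω = 59.27∠-2.8° Ω.
Step 4 — Power factor: PF = cos(φ) = Re(Z)/|Z| = 59.2/59.27 = 0.9988.
Step 5 — Type: Im(Z) = -2.907 ⇒ leading (phase φ = -2.8°).

PF = 0.9988 (leading, φ = -2.8°)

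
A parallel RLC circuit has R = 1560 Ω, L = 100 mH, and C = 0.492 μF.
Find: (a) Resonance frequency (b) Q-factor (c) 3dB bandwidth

Step 1 — Resonance: ω₀ = 1/√(LC) = 1/√(0.1·4.92e-07) = 4508 rad/s.
Step 2 — f₀ = ω₀/(2π) = 717.5 Hz.
Step 3 — Parallel Q: Q = R/(ω₀L) = 1560/(4508·0.1) = 3.46.
Step 4 — Bandwidth: Δω = ω₀/Q = 1303 rad/s; BW = Δω/(2π) = 207.4 Hz.

(a) f₀ = 717.5 Hz  (b) Q = 3.46  (c) BW = 207.4 Hz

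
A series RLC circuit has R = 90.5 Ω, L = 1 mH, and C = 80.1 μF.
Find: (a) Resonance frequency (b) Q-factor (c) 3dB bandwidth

Step 1 — Resonance condition Im(Z)=0 gives ω₀ = 1/√(LC).
Step 2 — ω₀ = 1/√(0.001·8.01e-05) = 3533 rad/s.
Step 3 — f₀ = ω₀/(2π) = 562.3 Hz.
Step 4 — Series Q: Q = ω₀L/R = 3533·0.001/90.5 = 0.03904.
Step 5 — 3dB bandwidth: Δω = ω₀/Q = 9.05e+04 rad/s; BW = Δω/(2π) = 1.44e+04 Hz.

(a) f₀ = 562.3 Hz  (b) Q = 0.03904  (c) BW = 1.44e+04 Hz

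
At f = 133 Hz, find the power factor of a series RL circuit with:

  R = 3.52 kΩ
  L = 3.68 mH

Step 1 — Angular frequency: ω = 2π·f = 2π·133 = 835.7 rad/s.
Step 2 — Component impedances:
  R: Z = R = 3520 Ω
  L: Z = jωL = j·835.7·0.00368 = 0 + j3.075 Ω
Step 3 — Series combination: Z_total = R + L = 3520 + j3.075 Ω = 3520∠0.1° Ω.
Step 4 — Power factor: PF = cos(φ) = Re(Z)/|Z| = 3520/3520 = 1.
Step 5 — Type: Im(Z) = 3.075 ⇒ lagging (phase φ = 0.1°).

PF = 1 (lagging, φ = 0.1°)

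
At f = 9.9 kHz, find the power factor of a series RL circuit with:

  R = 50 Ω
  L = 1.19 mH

Step 1 — Angular frequency: ω = 2π·f = 2π·9900 = 6.22e+04 rad/s.
Step 2 — Component impedances:
  R: Z = R = 50 Ω
  L: Z = jωL = j·6.22e+04·0.00119 = 0 + j74.02 Ω
Step 3 — Series combination: Z_total = R + L = 50 + j74.02 Ω = 89.33∠56.0° Ω.
Step 4 — Power factor: PF = cos(φ) = Re(Z)/|Z| = 50/89.33 = 0.5597.
Step 5 — Type: Im(Z) = 74.02 ⇒ lagging (phase φ = 56.0°).

PF = 0.5597 (lagging, φ = 56.0°)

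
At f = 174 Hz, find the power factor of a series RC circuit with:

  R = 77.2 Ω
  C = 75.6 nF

Step 1 — Angular frequency: ω = 2π·f = 2π·174 = 1093 rad/s.
Step 2 — Component impedances:
  R: Z = R = 77.2 Ω
  C: Z = 1/(jωC) = -j/(ω·C) = 0 - j1.21e+04 Ω
Step 3 — Series combination: Z_total = R + C = 77.2 - j1.21e+04 Ω = 1.21e+04∠-89.6° Ω.
Step 4 — Power factor: PF = cos(φ) = Re(Z)/|Z| = 77.2/12099 = 0.006381.
Step 5 — Type: Im(Z) = -1.21e+04 ⇒ leading (phase φ = -89.6°).

PF = 0.006381 (leading, φ = -89.6°)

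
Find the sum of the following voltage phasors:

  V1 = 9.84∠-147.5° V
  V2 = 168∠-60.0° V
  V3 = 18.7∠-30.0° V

Step 1 — Convert each phasor to rectangular form:
  V1 = 9.84·(cos(-147.5°) + j·sin(-147.5°)) = -8.299 - j5.287 V
  V2 = 168·(cos(-60.0°) + j·sin(-60.0°)) = 84 - j145.5 V
  V3 = 18.7·(cos(-30.0°) + j·sin(-30.0°)) = 16.19 - j9.35 V
Step 2 — Sum components: V_total = 91.9 - j160.1 V.
Step 3 — Convert to polar: |V_total| = 184.6 V, ∠V_total = -60.1°.

V_total = 184.6∠-60.1° V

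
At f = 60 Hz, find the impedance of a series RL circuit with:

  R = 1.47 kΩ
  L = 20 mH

Step 1 — Angular frequency: ω = 2π·f = 2π·60 = 377 rad/s.
Step 2 — Component impedances:
  R: Z = R = 1470 Ω
  L: Z = jωL = j·377·0.02 = 0 + j7.54 Ω
Step 3 — Series combination: Z_total = R + L = 1470 + j7.54 Ω = 1470∠0.3° Ω.

Z = 1470 + j7.54 Ω = 1470∠0.3° Ω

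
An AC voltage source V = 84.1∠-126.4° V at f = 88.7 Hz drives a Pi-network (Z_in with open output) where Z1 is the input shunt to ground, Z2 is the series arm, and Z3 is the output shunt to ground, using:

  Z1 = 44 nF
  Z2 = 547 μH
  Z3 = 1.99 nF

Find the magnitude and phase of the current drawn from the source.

Step 1 — Angular frequency: ω = 2π·f = 2π·88.7 = 557.3 rad/s.
Step 2 — Component impedances:
  Z1: Z = 1/(jωC) = -j/(ω·C) = 0 - j4.078e+04 Ω
  Z2: Z = jωL = j·557.3·0.000547 = 0 + j0.3049 Ω
  Z3: Z = 1/(jωC) = -j/(ω·C) = 0 - j9.017e+05 Ω
Step 3 — With open output, the series arm Z2 and the output shunt Z3 appear in series to ground: Z2 + Z3 = 0 - j9.017e+05 Ω.
Step 4 — Parallel with input shunt Z1: Z_in = Z1 || (Z2 + Z3) = 0 - j3.902e+04 Ω = 3.902e+04∠-90.0° Ω.
Step 5 — Source phasor: V = 84.1∠-126.4° V = -49.91 - j67.69 V.
Step 6 — Ohm's law: I = V / Z_total = (-49.91 - j67.69) / (0 - j3.902e+04) = 0.001735 - j0.001279 A.
Step 7 — Convert to polar: |I| = 0.002156 A, ∠I = -36.4°.

I = 0.002156∠-36.4° A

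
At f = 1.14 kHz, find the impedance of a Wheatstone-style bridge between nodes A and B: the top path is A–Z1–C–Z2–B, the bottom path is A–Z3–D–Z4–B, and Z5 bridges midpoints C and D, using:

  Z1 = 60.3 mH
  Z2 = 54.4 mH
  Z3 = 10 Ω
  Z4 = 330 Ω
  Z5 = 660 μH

Step 1 — Angular frequency: ω = 2π·f = 2π·1140 = 7163 rad/s.
Step 2 — Component impedances:
  Z1: Z = jωL = j·7163·0.0603 = 0 + j431.9 Ω
  Z2: Z = jωL = j·7163·0.0544 = 0 + j389.7 Ω
  Z3: Z = R = 10 Ω
  Z4: Z = R = 330 Ω
  Z5: Z = jωL = j·7163·0.00066 = 0 + j4.727 Ω
Step 3 — Bridge requires nodal analysis (the Z5 bridge couples midpoints C and D, so the two paths cannot be reduced to a simple series/parallel combination). Setting node B to ground and injecting 1 A at node A, the 3-node admittance system at A, C, D solves to V_A = Z_AB = 204 + j162.8 Ω = 261∠38.6° Ω.

Z = 204 + j162.8 Ω = 261∠38.6° Ω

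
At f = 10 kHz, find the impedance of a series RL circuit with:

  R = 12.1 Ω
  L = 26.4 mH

Step 1 — Angular frequency: ω = 2π·f = 2π·1e+04 = 6.283e+04 rad/s.
Step 2 — Component impedances:
  R: Z = R = 12.1 Ω
  L: Z = jωL = j·6.283e+04·0.0264 = 0 + j1659 Ω
Step 3 — Series combination: Z_total = R + L = 12.1 + j1659 Ω = 1659∠89.6° Ω.

Z = 12.1 + j1659 Ω = 1659∠89.6° Ω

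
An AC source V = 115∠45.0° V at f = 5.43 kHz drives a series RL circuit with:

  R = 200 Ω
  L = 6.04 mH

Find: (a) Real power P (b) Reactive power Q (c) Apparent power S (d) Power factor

Step 1 — Angular frequency: ω = 2π·f = 2π·5430 = 3.412e+04 rad/s.
Step 2 — Component impedances:
  R: Z = R = 200 Ω
  L: Z = jωL = j·3.412e+04·0.00604 = 0 + j206.1 Ω
Step 3 — Series combination: Z_total = R + L = 200 + j206.1 Ω = 287.2∠45.9° Ω.
Step 4 — Source phasor: V = 115∠45.0° V = 81.32 + j81.32 V.
Step 5 — Current: I = V / Z = 0.4004 - j0.005986 A = 0.4005∠-0.9° A.
Step 6 — Complex power: S = V·I* = 32.07 + j33.05 VA.
Step 7 — Real power: P = Re(S) = 32.07 W.
Step 8 — Reactive power: Q = Im(S) = 33.05 VAR.
Step 9 — Apparent power: |S| = 46.05 VA.
Step 10 — Power factor: PF = P/|S| = 0.6965 (lagging).

(a) P = 32.07 W  (b) Q = 33.05 VAR  (c) S = 46.05 VA  (d) PF = 0.6965 (lagging)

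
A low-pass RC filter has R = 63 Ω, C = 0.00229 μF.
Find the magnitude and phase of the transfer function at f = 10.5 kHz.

Step 1 — Angular frequency: ω = 2π·1.05e+04 = 6.597e+04 rad/s.
Step 2 — Transfer function: H(jω) = 1/(1 + jωRC).
Step 3 — Denominator: 1 + jωRC = 1 + j·6.597e+04·63·2.29e-09 = 1 + j0.009518.
Step 4 — H = 0.9999 - j0.009517.
Step 5 — Magnitude: |H| = 1 (-0.0 dB); phase: φ = -0.5°.

|H| = 1 (-0.0 dB), φ = -0.5°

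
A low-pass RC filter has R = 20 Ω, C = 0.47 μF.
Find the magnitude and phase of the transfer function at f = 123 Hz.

Step 1 — Angular frequency: ω = 2π·123 = 772.8 rad/s.
Step 2 — Transfer function: H(jω) = 1/(1 + jωRC).
Step 3 — Denominator: 1 + jωRC = 1 + j·772.8·20·4.7e-07 = 1 + j0.007265.
Step 4 — H = 0.9999 - j0.007264.
Step 5 — Magnitude: |H| = 1 (-0.0 dB); phase: φ = -0.4°.

|H| = 1 (-0.0 dB), φ = -0.4°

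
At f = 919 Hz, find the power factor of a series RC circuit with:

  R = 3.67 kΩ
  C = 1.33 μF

Step 1 — Angular frequency: ω = 2π·f = 2π·919 = 5774 rad/s.
Step 2 — Component impedances:
  R: Z = R = 3670 Ω
  C: Z = 1/(jωC) = -j/(ω·C) = 0 - j130.2 Ω
Step 3 — Series combination: Z_total = R + C = 3670 - j130.2 Ω = 3672∠-2.0° Ω.
Step 4 — Power factor: PF = cos(φ) = Re(Z)/|Z| = 3670/3672.3 = 0.9994.
Step 5 — Type: Im(Z) = -130.2 ⇒ leading (phase φ = -2.0°).

PF = 0.9994 (leading, φ = -2.0°)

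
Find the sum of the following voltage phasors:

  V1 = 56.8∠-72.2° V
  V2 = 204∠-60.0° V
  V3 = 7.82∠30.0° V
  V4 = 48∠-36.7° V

Step 1 — Convert each phasor to rectangular form:
  V1 = 56.8·(cos(-72.2°) + j·sin(-72.2°)) = 17.36 - j54.08 V
  V2 = 204·(cos(-60.0°) + j·sin(-60.0°)) = 102 - j176.7 V
  V3 = 7.82·(cos(30.0°) + j·sin(30.0°)) = 6.772 + j3.91 V
  V4 = 48·(cos(-36.7°) + j·sin(-36.7°)) = 38.49 - j28.69 V
Step 2 — Sum components: V_total = 164.6 - j255.5 V.
Step 3 — Convert to polar: |V_total| = 304 V, ∠V_total = -57.2°.

V_total = 304∠-57.2° V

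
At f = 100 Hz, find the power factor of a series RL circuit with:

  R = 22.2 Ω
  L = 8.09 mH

Step 1 — Angular frequency: ω = 2π·f = 2π·100 = 628.3 rad/s.
Step 2 — Component impedances:
  R: Z = R = 22.2 Ω
  L: Z = jωL = j·628.3·0.00809 = 0 + j5.083 Ω
Step 3 — Series combination: Z_total = R + L = 22.2 + j5.083 Ω = 22.77∠12.9° Ω.
Step 4 — Power factor: PF = cos(φ) = Re(Z)/|Z| = 22.2/22.775 = 0.9748.
Step 5 — Type: Im(Z) = 5.083 ⇒ lagging (phase φ = 12.9°).

PF = 0.9748 (lagging, φ = 12.9°)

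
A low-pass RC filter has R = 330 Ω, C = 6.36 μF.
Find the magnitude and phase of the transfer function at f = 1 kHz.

Step 1 — Angular frequency: ω = 2π·1000 = 6283 rad/s.
Step 2 — Transfer function: H(jω) = 1/(1 + jωRC).
Step 3 — Denominator: 1 + jωRC = 1 + j·6283·330·6.36e-06 = 1 + j13.19.
Step 4 — H = 0.005718 - j0.0754.
Step 5 — Magnitude: |H| = 0.07561 (-22.4 dB); phase: φ = -85.7°.

|H| = 0.07561 (-22.4 dB), φ = -85.7°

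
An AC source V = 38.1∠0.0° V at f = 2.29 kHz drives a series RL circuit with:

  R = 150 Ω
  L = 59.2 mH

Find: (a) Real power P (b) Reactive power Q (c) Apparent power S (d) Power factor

Step 1 — Angular frequency: ω = 2π·f = 2π·2290 = 1.439e+04 rad/s.
Step 2 — Component impedances:
  R: Z = R = 150 Ω
  L: Z = jωL = j·1.439e+04·0.0592 = 0 + j851.8 Ω
Step 3 — Series combination: Z_total = R + L = 150 + j851.8 Ω = 864.9∠80.0° Ω.
Step 4 — Source phasor: V = 38.1∠0.0° V = 38.1 V.
Step 5 — Current: I = V / Z = 0.00764 - j0.04338 A = 0.04405∠-80.0° A.
Step 6 — Complex power: S = V·I* = 0.2911 + j1.653 VA.
Step 7 — Real power: P = Re(S) = 0.2911 W.
Step 8 — Reactive power: Q = Im(S) = 1.653 VAR.
Step 9 — Apparent power: |S| = 1.678 VA.
Step 10 — Power factor: PF = P/|S| = 0.1734 (lagging).

(a) P = 0.2911 W  (b) Q = 1.653 VAR  (c) S = 1.678 VA  (d) PF = 0.1734 (lagging)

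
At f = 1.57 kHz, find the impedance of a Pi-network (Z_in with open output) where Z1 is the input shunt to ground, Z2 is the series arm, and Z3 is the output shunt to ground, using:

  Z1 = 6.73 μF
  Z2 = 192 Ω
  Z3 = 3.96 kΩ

Step 1 — Angular frequency: ω = 2π·f = 2π·1570 = 9865 rad/s.
Step 2 — Component impedances:
  Z1: Z = 1/(jωC) = -j/(ω·C) = 0 - j15.06 Ω
  Z2: Z = R = 192 Ω
  Z3: Z = R = 3960 Ω
Step 3 — With open output, the series arm Z2 and the output shunt Z3 appear in series to ground: Z2 + Z3 = 4152 Ω.
Step 4 — Parallel with input shunt Z1: Z_in = Z1 || (Z2 + Z3) = 0.05464 - j15.06 Ω = 15.06∠-89.8° Ω.

Z = 0.05464 - j15.06 Ω = 15.06∠-89.8° Ω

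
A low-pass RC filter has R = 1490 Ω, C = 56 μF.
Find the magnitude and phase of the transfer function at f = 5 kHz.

Step 1 — Angular frequency: ω = 2π·5000 = 3.142e+04 rad/s.
Step 2 — Transfer function: H(jω) = 1/(1 + jωRC).
Step 3 — Denominator: 1 + jωRC = 1 + j·3.142e+04·1490·5.6e-05 = 1 + j2621.
Step 4 — H = 1.455e-07 - j0.0003815.
Step 5 — Magnitude: |H| = 0.0003815 (-68.4 dB); phase: φ = -90.0°.

|H| = 0.0003815 (-68.4 dB), φ = -90.0°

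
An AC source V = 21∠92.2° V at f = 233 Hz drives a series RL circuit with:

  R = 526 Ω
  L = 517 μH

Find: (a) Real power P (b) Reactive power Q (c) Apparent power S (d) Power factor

Step 1 — Angular frequency: ω = 2π·f = 2π·233 = 1464 rad/s.
Step 2 — Component impedances:
  R: Z = R = 526 Ω
  L: Z = jωL = j·1464·0.000517 = 0 + j0.7569 Ω
Step 3 — Series combination: Z_total = R + L = 526 + j0.7569 Ω = 526∠0.1° Ω.
Step 4 — Source phasor: V = 21∠92.2° V = -0.8061 + j20.98 V.
Step 5 — Current: I = V / Z = -0.001475 + j0.0399 A = 0.03992∠92.1° A.
Step 6 — Complex power: S = V·I* = 0.8384 + j0.001206 VA.
Step 7 — Real power: P = Re(S) = 0.8384 W.
Step 8 — Reactive power: Q = Im(S) = 0.001206 VAR.
Step 9 — Apparent power: |S| = 0.8384 VA.
Step 10 — Power factor: PF = P/|S| = 1 (lagging).

(a) P = 0.8384 W  (b) Q = 0.001206 VAR  (c) S = 0.8384 VA  (d) PF = 1 (lagging)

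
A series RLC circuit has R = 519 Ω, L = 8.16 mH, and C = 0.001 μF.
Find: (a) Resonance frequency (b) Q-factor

Step 1 — Resonance condition Im(Z)=0 gives ω₀ = 1/√(LC).
Step 2 — ω₀ = 1/√(0.00816·1e-09) = 3.501e+05 rad/s.
Step 3 — f₀ = ω₀/(2π) = 5.572e+04 Hz.
Step 4 — Series Q: Q = ω₀L/R = 3.501e+05·0.00816/519 = 5.504.

(a) f₀ = 5.572e+04 Hz  (b) Q = 5.504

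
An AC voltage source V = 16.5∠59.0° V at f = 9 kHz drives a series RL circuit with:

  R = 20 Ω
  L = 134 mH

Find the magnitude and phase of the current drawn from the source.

Step 1 — Angular frequency: ω = 2π·f = 2π·9000 = 5.655e+04 rad/s.
Step 2 — Component impedances:
  R: Z = R = 20 Ω
  L: Z = jωL = j·5.655e+04·0.134 = 0 + j7578 Ω
Step 3 — Series combination: Z_total = R + L = 20 + j7578 Ω = 7578∠89.8° Ω.
Step 4 — Source phasor: V = 16.5∠59.0° V = 8.498 + j14.14 V.
Step 5 — Ohm's law: I = V / Z_total = (8.498 + j14.14) / (20 + j7578) = 0.001869 - j0.001117 A.
Step 6 — Convert to polar: |I| = 0.002177 A, ∠I = -30.8°.

I = 0.002177∠-30.8° A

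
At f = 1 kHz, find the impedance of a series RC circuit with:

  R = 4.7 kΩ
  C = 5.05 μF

Step 1 — Angular frequency: ω = 2π·f = 2π·1000 = 6283 rad/s.
Step 2 — Component impedances:
  R: Z = R = 4700 Ω
  C: Z = 1/(jωC) = -j/(ω·C) = 0 - j31.52 Ω
Step 3 — Series combination: Z_total = R + C = 4700 - j31.52 Ω = 4700∠-0.4° Ω.

Z = 4700 - j31.52 Ω = 4700∠-0.4° Ω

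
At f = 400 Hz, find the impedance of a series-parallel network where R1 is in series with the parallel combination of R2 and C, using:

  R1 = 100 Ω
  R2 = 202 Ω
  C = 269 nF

Step 1 — Angular frequency: ω = 2π·f = 2π·400 = 2513 rad/s.
Step 2 — Component impedances:
  R1: Z = R = 100 Ω
  R2: Z = R = 202 Ω
  C: Z = 1/(jωC) = -j/(ω·C) = 0 - j1479 Ω
Step 3 — Parallel branch: R2 || C = 1/(1/R2 + 1/C) = 198.3 - j27.08 Ω.
Step 4 — Series with R1: Z_total = R1 + (R2 || C) = 298.3 - j27.08 Ω = 299.5∠-5.2° Ω.

Z = 298.3 - j27.08 Ω = 299.5∠-5.2° Ω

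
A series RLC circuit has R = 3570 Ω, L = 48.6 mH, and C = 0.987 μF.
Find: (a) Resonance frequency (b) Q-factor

Step 1 — Resonance condition Im(Z)=0 gives ω₀ = 1/√(LC).
Step 2 — ω₀ = 1/√(0.0486·9.87e-07) = 4566 rad/s.
Step 3 — f₀ = ω₀/(2π) = 726.7 Hz.
Step 4 — Series Q: Q = ω₀L/R = 4566·0.0486/3570 = 0.06216.

(a) f₀ = 726.7 Hz  (b) Q = 0.06216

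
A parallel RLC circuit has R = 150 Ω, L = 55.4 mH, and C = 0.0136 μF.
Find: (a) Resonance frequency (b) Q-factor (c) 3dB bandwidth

Step 1 — Resonance: ω₀ = 1/√(LC) = 1/√(0.0554·1.36e-08) = 3.643e+04 rad/s.
Step 2 — f₀ = ω₀/(2π) = 5798 Hz.
Step 3 — Parallel Q: Q = R/(ω₀L) = 150/(3.643e+04·0.0554) = 0.07432.
Step 4 — Bandwidth: Δω = ω₀/Q = 4.902e+05 rad/s; BW = Δω/(2π) = 7.802e+04 Hz.

(a) f₀ = 5798 Hz  (b) Q = 0.07432  (c) BW = 7.802e+04 Hz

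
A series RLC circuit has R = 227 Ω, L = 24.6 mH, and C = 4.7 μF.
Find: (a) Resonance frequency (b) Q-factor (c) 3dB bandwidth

Step 1 — Resonance: ω₀ = 1/√(LC) = 1/√(0.0246·4.7e-06) = 2941 rad/s.
Step 2 — f₀ = ω₀/(2π) = 468.1 Hz.
Step 3 — Series Q: Q = ω₀L/R = 2941·0.0246/227 = 0.3187.
Step 4 — Bandwidth: Δω = ω₀/Q = 9228 rad/s; BW = Δω/(2π) = 1469 Hz.

(a) f₀ = 468.1 Hz  (b) Q = 0.3187  (c) BW = 1469 Hz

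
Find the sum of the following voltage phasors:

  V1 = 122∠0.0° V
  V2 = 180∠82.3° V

Step 1 — Convert each phasor to rectangular form:
  V1 = 122·(cos(0.0°) + j·sin(0.0°)) = 122 V
  V2 = 180·(cos(82.3°) + j·sin(82.3°)) = 24.12 + j178.4 V
Step 2 — Sum components: V_total = 146.1 + j178.4 V.
Step 3 — Convert to polar: |V_total| = 230.6 V, ∠V_total = 50.7°.

V_total = 230.6∠50.7° V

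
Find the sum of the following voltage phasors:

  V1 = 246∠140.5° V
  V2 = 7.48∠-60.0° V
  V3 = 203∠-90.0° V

Step 1 — Convert each phasor to rectangular form:
  V1 = 246·(cos(140.5°) + j·sin(140.5°)) = -189.8 + j156.5 V
  V2 = 7.48·(cos(-60.0°) + j·sin(-60.0°)) = 3.74 - j6.478 V
  V3 = 203·(cos(-90.0°) + j·sin(-90.0°)) = 0 - j203 V
Step 2 — Sum components: V_total = -186.1 - j53 V.
Step 3 — Convert to polar: |V_total| = 193.5 V, ∠V_total = -164.1°.

V_total = 193.5∠-164.1° V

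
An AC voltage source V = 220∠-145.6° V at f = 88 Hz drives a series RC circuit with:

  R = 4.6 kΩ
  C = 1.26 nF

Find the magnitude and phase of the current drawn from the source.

Step 1 — Angular frequency: ω = 2π·f = 2π·88 = 552.9 rad/s.
Step 2 — Component impedances:
  R: Z = R = 4600 Ω
  C: Z = 1/(jωC) = -j/(ω·C) = 0 - j1.435e+06 Ω
Step 3 — Series combination: Z_total = R + C = 4600 - j1.435e+06 Ω = 1.435e+06∠-89.8° Ω.
Step 4 — Source phasor: V = 220∠-145.6° V = -181.5 - j124.3 V.
Step 5 — Ohm's law: I = V / Z_total = (-181.5 - j124.3) / (4600 - j1.435e+06) = 8.619e-05 - j0.0001267 A.
Step 6 — Convert to polar: |I| = 0.0001533 A, ∠I = -55.8°.

I = 0.0001533∠-55.8° A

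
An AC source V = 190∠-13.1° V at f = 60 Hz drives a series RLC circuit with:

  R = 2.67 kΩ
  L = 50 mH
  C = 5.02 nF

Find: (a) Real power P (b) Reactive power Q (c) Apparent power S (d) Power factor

Step 1 — Angular frequency: ω = 2π·f = 2π·60 = 377 rad/s.
Step 2 — Component impedances:
  R: Z = R = 2670 Ω
  L: Z = jωL = j·377·0.05 = 0 + j18.85 Ω
  C: Z = 1/(jωC) = -j/(ω·C) = 0 - j5.284e+05 Ω
Step 3 — Series combination: Z_total = R + L + C = 2670 - j5.284e+05 Ω = 5.284e+05∠-89.7° Ω.
Step 4 — Source phasor: V = 190∠-13.1° V = 185.1 - j43.06 V.
Step 5 — Current: I = V / Z = 8.327e-05 + j0.0003498 A = 0.0003596∠76.6° A.
Step 6 — Complex power: S = V·I* = 0.0003452 - j0.06832 VA.
Step 7 — Real power: P = Re(S) = 0.0003452 W.
Step 8 — Reactive power: Q = Im(S) = -0.06832 VAR.
Step 9 — Apparent power: |S| = 0.06832 VA.
Step 10 — Power factor: PF = P/|S| = 0.005053 (leading).

(a) P = 0.0003452 W  (b) Q = -0.06832 VAR  (c) S = 0.06832 VA  (d) PF = 0.005053 (leading)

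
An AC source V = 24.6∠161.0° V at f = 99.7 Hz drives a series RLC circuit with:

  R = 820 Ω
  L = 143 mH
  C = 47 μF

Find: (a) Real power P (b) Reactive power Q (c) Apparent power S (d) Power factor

Step 1 — Angular frequency: ω = 2π·f = 2π·99.7 = 626.4 rad/s.
Step 2 — Component impedances:
  R: Z = R = 820 Ω
  L: Z = jωL = j·626.4·0.143 = 0 + j89.58 Ω
  C: Z = 1/(jωC) = -j/(ω·C) = 0 - j33.96 Ω
Step 3 — Series combination: Z_total = R + L + C = 820 + j55.62 Ω = 821.9∠3.9° Ω.
Step 4 — Source phasor: V = 24.6∠161.0° V = -23.26 + j8.009 V.
Step 5 — Current: I = V / Z = -0.02758 + j0.01164 A = 0.02993∠157.1° A.
Step 6 — Complex power: S = V·I* = 0.7346 + j0.04982 VA.
Step 7 — Real power: P = Re(S) = 0.7346 W.
Step 8 — Reactive power: Q = Im(S) = 0.04982 VAR.
Step 9 — Apparent power: |S| = 0.7363 VA.
Step 10 — Power factor: PF = P/|S| = 0.9977 (lagging).

(a) P = 0.7346 W  (b) Q = 0.04982 VAR  (c) S = 0.7363 VA  (d) PF = 0.9977 (lagging)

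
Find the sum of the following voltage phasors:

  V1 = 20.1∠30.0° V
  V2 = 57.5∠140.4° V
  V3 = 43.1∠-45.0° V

Step 1 — Convert each phasor to rectangular form:
  V1 = 20.1·(cos(30.0°) + j·sin(30.0°)) = 17.41 + j10.05 V
  V2 = 57.5·(cos(140.4°) + j·sin(140.4°)) = -44.3 + j36.65 V
  V3 = 43.1·(cos(-45.0°) + j·sin(-45.0°)) = 30.48 - j30.48 V
Step 2 — Sum components: V_total = 3.579 + j16.23 V.
Step 3 — Convert to polar: |V_total| = 16.62 V, ∠V_total = 77.6°.

V_total = 16.62∠77.6° V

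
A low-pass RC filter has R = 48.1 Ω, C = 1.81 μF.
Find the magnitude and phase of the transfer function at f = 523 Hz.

Step 1 — Angular frequency: ω = 2π·523 = 3286 rad/s.
Step 2 — Transfer function: H(jω) = 1/(1 + jωRC).
Step 3 — Denominator: 1 + jωRC = 1 + j·3286·48.1·1.81e-06 = 1 + j0.2861.
Step 4 — H = 0.9243 - j0.2644.
Step 5 — Magnitude: |H| = 0.9614 (-0.3 dB); phase: φ = -16.0°.

|H| = 0.9614 (-0.3 dB), φ = -16.0°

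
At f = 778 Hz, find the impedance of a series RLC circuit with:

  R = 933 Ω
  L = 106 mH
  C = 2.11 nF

Step 1 — Angular frequency: ω = 2π·f = 2π·778 = 4888 rad/s.
Step 2 — Component impedances:
  R: Z = R = 933 Ω
  L: Z = jωL = j·4888·0.106 = 0 + j518.2 Ω
  C: Z = 1/(jωC) = -j/(ω·C) = 0 - j9.695e+04 Ω
Step 3 — Series combination: Z_total = R + L + C = 933 - j9.643e+04 Ω = 9.644e+04∠-89.4° Ω.

Z = 933 - j9.643e+04 Ω = 9.644e+04∠-89.4° Ω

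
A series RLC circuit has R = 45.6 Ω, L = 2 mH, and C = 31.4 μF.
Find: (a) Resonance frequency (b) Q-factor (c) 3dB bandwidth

Step 1 — Resonance: ω₀ = 1/√(LC) = 1/√(0.002·3.14e-05) = 3990 rad/s.
Step 2 — f₀ = ω₀/(2π) = 635.1 Hz.
Step 3 — Series Q: Q = ω₀L/R = 3990·0.002/45.6 = 0.175.
Step 4 — Bandwidth: Δω = ω₀/Q = 2.28e+04 rad/s; BW = Δω/(2π) = 3629 Hz.

(a) f₀ = 635.1 Hz  (b) Q = 0.175  (c) BW = 3629 Hz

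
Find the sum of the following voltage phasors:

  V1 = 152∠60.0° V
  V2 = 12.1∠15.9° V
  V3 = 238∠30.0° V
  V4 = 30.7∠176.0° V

Step 1 — Convert each phasor to rectangular form:
  V1 = 152·(cos(60.0°) + j·sin(60.0°)) = 76 + j131.6 V
  V2 = 12.1·(cos(15.9°) + j·sin(15.9°)) = 11.64 + j3.315 V
  V3 = 238·(cos(30.0°) + j·sin(30.0°)) = 206.1 + j119 V
  V4 = 30.7·(cos(176.0°) + j·sin(176.0°)) = -30.63 + j2.142 V
Step 2 — Sum components: V_total = 263.1 + j256.1 V.
Step 3 — Convert to polar: |V_total| = 367.2 V, ∠V_total = 44.2°.

V_total = 367.2∠44.2° V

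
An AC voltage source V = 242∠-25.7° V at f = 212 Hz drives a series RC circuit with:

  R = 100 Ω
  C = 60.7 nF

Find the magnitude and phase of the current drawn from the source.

Step 1 — Angular frequency: ω = 2π·f = 2π·212 = 1332 rad/s.
Step 2 — Component impedances:
  R: Z = R = 100 Ω
  C: Z = 1/(jωC) = -j/(ω·C) = 0 - j1.237e+04 Ω
Step 3 — Series combination: Z_total = R + C = 100 - j1.237e+04 Ω = 1.237e+04∠-89.5° Ω.
Step 4 — Source phasor: V = 242∠-25.7° V = 218.1 - j104.9 V.
Step 5 — Ohm's law: I = V / Z_total = (218.1 - j104.9) / (100 - j1.237e+04) = 0.008627 + j0.01756 A.
Step 6 — Convert to polar: |I| = 0.01957 A, ∠I = 63.8°.

I = 0.01957∠63.8° A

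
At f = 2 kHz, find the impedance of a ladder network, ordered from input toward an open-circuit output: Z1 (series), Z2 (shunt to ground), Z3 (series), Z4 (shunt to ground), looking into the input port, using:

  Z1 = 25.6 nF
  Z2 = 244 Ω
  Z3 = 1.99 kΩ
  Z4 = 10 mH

Step 1 — Angular frequency: ω = 2π·f = 2π·2000 = 1.257e+04 rad/s.
Step 2 — Component impedances:
  Z1: Z = 1/(jωC) = -j/(ω·C) = 0 - j3108 Ω
  Z2: Z = R = 244 Ω
  Z3: Z = R = 1990 Ω
  Z4: Z = jωL = j·1.257e+04·0.01 = 0 + j125.7 Ω
Step 3 — Ladder network (open output): work backward from the far end, alternating series and parallel combinations. Z_in = 217.4 - j3107 Ω = 3115∠-86.0° Ω.

Z = 217.4 - j3107 Ω = 3115∠-86.0° Ω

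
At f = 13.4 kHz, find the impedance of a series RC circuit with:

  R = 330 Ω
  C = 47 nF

Step 1 — Angular frequency: ω = 2π·f = 2π·1.34e+04 = 8.419e+04 rad/s.
Step 2 — Component impedances:
  R: Z = R = 330 Ω
  C: Z = 1/(jωC) = -j/(ω·C) = 0 - j252.7 Ω
Step 3 — Series combination: Z_total = R + C = 330 - j252.7 Ω = 415.6∠-37.4° Ω.

Z = 330 - j252.7 Ω = 415.6∠-37.4° Ω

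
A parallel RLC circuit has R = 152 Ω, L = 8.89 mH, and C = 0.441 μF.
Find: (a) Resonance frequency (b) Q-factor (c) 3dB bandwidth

Step 1 — Resonance: ω₀ = 1/√(LC) = 1/√(0.00889·4.41e-07) = 1.597e+04 rad/s.
Step 2 — f₀ = ω₀/(2π) = 2542 Hz.
Step 3 — Parallel Q: Q = R/(ω₀L) = 152/(1.597e+04·0.00889) = 1.071.
Step 4 — Bandwidth: Δω = ω₀/Q = 1.492e+04 rad/s; BW = Δω/(2π) = 2374 Hz.

(a) f₀ = 2542 Hz  (b) Q = 1.071  (c) BW = 2374 Hz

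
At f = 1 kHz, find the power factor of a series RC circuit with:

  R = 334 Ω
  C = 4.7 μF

Step 1 — Angular frequency: ω = 2π·f = 2π·1000 = 6283 rad/s.
Step 2 — Component impedances:
  R: Z = R = 334 Ω
  C: Z = 1/(jωC) = -j/(ω·C) = 0 - j33.86 Ω
Step 3 — Series combination: Z_total = R + C = 334 - j33.86 Ω = 335.7∠-5.8° Ω.
Step 4 — Power factor: PF = cos(φ) = Re(Z)/|Z| = 334/335.7 = 0.9949.
Step 5 — Type: Im(Z) = -33.86 ⇒ leading (phase φ = -5.8°).

PF = 0.9949 (leading, φ = -5.8°)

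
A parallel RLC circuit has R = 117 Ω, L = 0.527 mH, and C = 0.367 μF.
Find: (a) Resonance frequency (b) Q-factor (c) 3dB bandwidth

Step 1 — Resonance: ω₀ = 1/√(LC) = 1/√(0.000527·3.67e-07) = 7.191e+04 rad/s.
Step 2 — f₀ = ω₀/(2π) = 1.144e+04 Hz.
Step 3 — Parallel Q: Q = R/(ω₀L) = 117/(7.191e+04·0.000527) = 3.088.
Step 4 — Bandwidth: Δω = ω₀/Q = 2.329e+04 rad/s; BW = Δω/(2π) = 3707 Hz.

(a) f₀ = 1.144e+04 Hz  (b) Q = 3.088  (c) BW = 3707 Hz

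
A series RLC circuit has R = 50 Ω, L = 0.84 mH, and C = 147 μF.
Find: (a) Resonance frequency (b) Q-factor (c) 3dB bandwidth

Step 1 — Resonance condition Im(Z)=0 gives ω₀ = 1/√(LC).
Step 2 — ω₀ = 1/√(0.00084·0.000147) = 2846 rad/s.
Step 3 — f₀ = ω₀/(2π) = 452.9 Hz.
Step 4 — Series Q: Q = ω₀L/R = 2846·0.00084/50 = 0.04781.
Step 5 — 3dB bandwidth: Δω = ω₀/Q = 5.952e+04 rad/s; BW = Δω/(2π) = 9474 Hz.

(a) f₀ = 452.9 Hz  (b) Q = 0.04781  (c) BW = 9474 Hz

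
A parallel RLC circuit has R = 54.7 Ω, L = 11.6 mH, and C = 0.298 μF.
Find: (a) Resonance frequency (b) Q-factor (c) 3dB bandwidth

Step 1 — Resonance: ω₀ = 1/√(LC) = 1/√(0.0116·2.98e-07) = 1.701e+04 rad/s.
Step 2 — f₀ = ω₀/(2π) = 2707 Hz.
Step 3 — Parallel Q: Q = R/(ω₀L) = 54.7/(1.701e+04·0.0116) = 0.2772.
Step 4 — Bandwidth: Δω = ω₀/Q = 6.135e+04 rad/s; BW = Δω/(2π) = 9764 Hz.

(a) f₀ = 2707 Hz  (b) Q = 0.2772  (c) BW = 9764 Hz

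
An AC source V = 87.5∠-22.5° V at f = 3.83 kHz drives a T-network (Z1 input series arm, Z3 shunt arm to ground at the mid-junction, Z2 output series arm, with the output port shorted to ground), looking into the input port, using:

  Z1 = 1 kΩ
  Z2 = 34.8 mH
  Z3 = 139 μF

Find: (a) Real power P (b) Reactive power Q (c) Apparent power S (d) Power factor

Step 1 — Angular frequency: ω = 2π·f = 2π·3830 = 2.406e+04 rad/s.
Step 2 — Component impedances:
  Z1: Z = R = 1000 Ω
  Z2: Z = jωL = j·2.406e+04·0.0348 = 0 + j837.4 Ω
  Z3: Z = 1/(jωC) = -j/(ω·C) = 0 - j0.299 Ω
Step 3 — With the output port shorted to ground, the output series arm Z2 runs from the junction to ground; the shunt arm Z3 also runs from the junction to ground. They appear in parallel: Z3 || Z2 = 0 - j0.2991 Ω.
Step 4 — Series with input arm Z1: Z_in = Z1 + (Z3 || Z2) = 1000 - j0.2991 Ω = 1000∠-0.0° Ω.
Step 5 — Source phasor: V = 87.5∠-22.5° V = 80.84 - j33.48 V.
Step 6 — Current: I = V / Z = 0.08085 - j0.03346 A = 0.0875∠-22.5° A.
Step 7 — Complex power: S = V·I* = 7.656 - j0.00229 VA.
Step 8 — Real power: P = Re(S) = 7.656 W.
Step 9 — Reactive power: Q = Im(S) = -0.00229 VAR.
Step 10 — Apparent power: |S| = 7.656 VA.
Step 11 — Power factor: PF = P/|S| = 1 (leading).

(a) P = 7.656 W  (b) Q = -0.00229 VAR  (c) S = 7.656 VA  (d) PF = 1 (leading)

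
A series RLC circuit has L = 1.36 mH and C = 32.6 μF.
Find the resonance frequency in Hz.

Step 1 — Resonance condition Im(Z)=0 gives ω₀ = 1/√(LC).
Step 2 — ω₀ = 1/√(0.00136·3.26e-05) = 4749 rad/s.
Step 3 — f₀ = ω₀/(2π) = 755.9 Hz.

f₀ = 755.9 Hz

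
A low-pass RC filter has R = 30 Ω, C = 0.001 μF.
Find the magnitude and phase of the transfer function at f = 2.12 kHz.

Step 1 — Angular frequency: ω = 2π·2120 = 1.332e+04 rad/s.
Step 2 — Transfer function: H(jω) = 1/(1 + jωRC).
Step 3 — Denominator: 1 + jωRC = 1 + j·1.332e+04·30·1e-09 = 1 + j0.0003996.
Step 4 — H = 1 - j0.0003996.
Step 5 — Magnitude: |H| = 1 (-0.0 dB); phase: φ = -0.0°.

|H| = 1 (-0.0 dB), φ = -0.0°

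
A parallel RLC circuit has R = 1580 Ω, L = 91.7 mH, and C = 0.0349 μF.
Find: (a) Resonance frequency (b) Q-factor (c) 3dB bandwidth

Step 1 — Resonance: ω₀ = 1/√(LC) = 1/√(0.0917·3.49e-08) = 1.768e+04 rad/s.
Step 2 — f₀ = ω₀/(2π) = 2813 Hz.
Step 3 — Parallel Q: Q = R/(ω₀L) = 1580/(1.768e+04·0.0917) = 0.9747.
Step 4 — Bandwidth: Δω = ω₀/Q = 1.813e+04 rad/s; BW = Δω/(2π) = 2886 Hz.

(a) f₀ = 2813 Hz  (b) Q = 0.9747  (c) BW = 2886 Hz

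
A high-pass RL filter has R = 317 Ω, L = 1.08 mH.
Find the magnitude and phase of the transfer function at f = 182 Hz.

Step 1 — Angular frequency: ω = 2π·182 = 1144 rad/s.
Step 2 — Transfer function: H(jω) = jωL/(R + jωL).
Step 3 — Numerator jωL = j·1.235; denominator R + jωL = 317 + j1.235.
Step 4 — H = 1.518e-05 + j0.003896.
Step 5 — Magnitude: |H| = 0.003896 (-48.2 dB); phase: φ = 89.8°.

|H| = 0.003896 (-48.2 dB), φ = 89.8°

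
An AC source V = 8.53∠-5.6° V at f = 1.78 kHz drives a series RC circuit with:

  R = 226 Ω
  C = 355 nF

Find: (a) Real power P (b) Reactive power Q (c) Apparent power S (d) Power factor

Step 1 — Angular frequency: ω = 2π·f = 2π·1780 = 1.118e+04 rad/s.
Step 2 — Component impedances:
  R: Z = R = 226 Ω
  C: Z = 1/(jωC) = -j/(ω·C) = 0 - j251.9 Ω
Step 3 — Series combination: Z_total = R + C = 226 - j251.9 Ω = 338.4∠-48.1° Ω.
Step 4 — Source phasor: V = 8.53∠-5.6° V = 8.489 - j0.8324 V.
Step 5 — Current: I = V / Z = 0.01859 + j0.01703 A = 0.02521∠42.5° A.
Step 6 — Complex power: S = V·I* = 0.1436 - j0.16 VA.
Step 7 — Real power: P = Re(S) = 0.1436 W.
Step 8 — Reactive power: Q = Im(S) = -0.16 VAR.
Step 9 — Apparent power: |S| = 0.215 VA.
Step 10 — Power factor: PF = P/|S| = 0.6679 (leading).

(a) P = 0.1436 W  (b) Q = -0.16 VAR  (c) S = 0.215 VA  (d) PF = 0.6679 (leading)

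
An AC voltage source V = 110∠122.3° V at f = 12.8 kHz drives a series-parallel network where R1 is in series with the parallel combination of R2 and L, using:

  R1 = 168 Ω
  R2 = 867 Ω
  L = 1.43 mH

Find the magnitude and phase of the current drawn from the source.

Step 1 — Angular frequency: ω = 2π·f = 2π·1.28e+04 = 8.042e+04 rad/s.
Step 2 — Component impedances:
  R1: Z = R = 168 Ω
  R2: Z = R = 867 Ω
  L: Z = jωL = j·8.042e+04·0.00143 = 0 + j115 Ω
Step 3 — Parallel branch: R2 || L = 1/(1/R2 + 1/L) = 14.99 + j113 Ω.
Step 4 — Series with R1: Z_total = R1 + (R2 || L) = 183 + j113 Ω = 215.1∠31.7° Ω.
Step 5 — Source phasor: V = 110∠122.3° V = -58.78 + j92.98 V.
Step 6 — Ohm's law: I = V / Z_total = (-58.78 + j92.98) / (183 + j113) = -0.005354 + j0.5114 A.
Step 7 — Convert to polar: |I| = 0.5114 A, ∠I = 90.6°.

I = 0.5114∠90.6° A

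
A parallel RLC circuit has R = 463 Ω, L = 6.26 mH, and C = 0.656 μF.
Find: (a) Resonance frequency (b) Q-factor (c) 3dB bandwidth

Step 1 — Resonance: ω₀ = 1/√(LC) = 1/√(0.00626·6.56e-07) = 1.56e+04 rad/s.
Step 2 — f₀ = ω₀/(2π) = 2484 Hz.
Step 3 — Parallel Q: Q = R/(ω₀L) = 463/(1.56e+04·0.00626) = 4.74.
Step 4 — Bandwidth: Δω = ω₀/Q = 3292 rad/s; BW = Δω/(2π) = 524 Hz.

(a) f₀ = 2484 Hz  (b) Q = 4.74  (c) BW = 524 Hz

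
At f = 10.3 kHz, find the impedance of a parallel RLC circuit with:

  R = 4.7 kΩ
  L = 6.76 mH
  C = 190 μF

Step 1 — Angular frequency: ω = 2π·f = 2π·1.03e+04 = 6.472e+04 rad/s.
Step 2 — Component impedances:
  R: Z = R = 4700 Ω
  L: Z = jωL = j·6.472e+04·0.00676 = 0 + j437.5 Ω
  C: Z = 1/(jωC) = -j/(ω·C) = 0 - j0.08133 Ω
Step 3 — Parallel combination: 1/Z_total = 1/R + 1/L + 1/C; Z_total = 1.408e-06 - j0.08134 Ω = 0.08134∠-90.0° Ω.

Z = 1.408e-06 - j0.08134 Ω = 0.08134∠-90.0° Ω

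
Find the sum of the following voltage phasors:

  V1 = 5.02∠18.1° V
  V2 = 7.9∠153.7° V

Step 1 — Convert each phasor to rectangular form:
  V1 = 5.02·(cos(18.1°) + j·sin(18.1°)) = 4.772 + j1.56 V
  V2 = 7.9·(cos(153.7°) + j·sin(153.7°)) = -7.082 + j3.5 V
Step 2 — Sum components: V_total = -2.311 + j5.06 V.
Step 3 — Convert to polar: |V_total| = 5.562 V, ∠V_total = 114.5°.

V_total = 5.562∠114.5° V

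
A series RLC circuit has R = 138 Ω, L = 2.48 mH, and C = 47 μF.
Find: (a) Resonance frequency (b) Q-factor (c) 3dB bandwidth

Step 1 — Resonance condition Im(Z)=0 gives ω₀ = 1/√(LC).
Step 2 — ω₀ = 1/√(0.00248·4.7e-05) = 2929 rad/s.
Step 3 — f₀ = ω₀/(2π) = 466.2 Hz.
Step 4 — Series Q: Q = ω₀L/R = 2929·0.00248/138 = 0.05264.
Step 5 — 3dB bandwidth: Δω = ω₀/Q = 5.565e+04 rad/s; BW = Δω/(2π) = 8856 Hz.

(a) f₀ = 466.2 Hz  (b) Q = 0.05264  (c) BW = 8856 Hz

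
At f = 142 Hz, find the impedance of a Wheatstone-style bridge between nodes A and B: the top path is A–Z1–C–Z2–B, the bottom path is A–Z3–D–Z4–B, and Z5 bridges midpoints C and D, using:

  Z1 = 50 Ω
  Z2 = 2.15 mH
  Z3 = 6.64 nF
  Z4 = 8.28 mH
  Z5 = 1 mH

Step 1 — Angular frequency: ω = 2π·f = 2π·142 = 892.2 rad/s.
Step 2 — Component impedances:
  Z1: Z = R = 50 Ω
  Z2: Z = jωL = j·892.2·0.00215 = 0 + j1.918 Ω
  Z3: Z = 1/(jωC) = -j/(ω·C) = 0 - j1.688e+05 Ω
  Z4: Z = jωL = j·892.2·0.00828 = 0 + j7.388 Ω
  Z5: Z = jωL = j·892.2·0.001 = 0 + j0.8922 Ω
Step 3 — Bridge requires nodal analysis (the Z5 bridge couples midpoints C and D, so the two paths cannot be reduced to a simple series/parallel combination). Setting node B to ground and injecting 1 A at node A, the 3-node admittance system at A, C, D solves to V_A = Z_AB = 50 + j1.543 Ω = 50.02∠1.8° Ω.

Z = 50 + j1.543 Ω = 50.02∠1.8° Ω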